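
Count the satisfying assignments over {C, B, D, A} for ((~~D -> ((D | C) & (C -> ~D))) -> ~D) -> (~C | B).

12

Initial set: {(((~~D -> ((D | C) & (C -> ~D))) -> ~D) -> (~C | B))}.
(((~~D -> ((D | C) & (C -> ~D))) -> ~D) -> (~C | B)): β-rule — branch into ~((~~D -> ((D | C) & (C -> ~D))) -> ~D)  //  (~C | B).
  branch 1 (add ~((~~D -> ((D | C) & (C -> ~D))) -> ~D)):
    ~((~~D -> ((D | C) & (C -> ~D))) -> ~D): α-rule — add (~~D -> ((D | C) & (C -> ~D))), ~~D.
    (~~D -> ((D | C) & (C -> ~D))): β-rule — branch into ~~~D  //  ((D | C) & (C -> ~D)).
      branch 1.1 (add ~~~D):
        ~~~D: drop double negation, giving ~D.
        × closes — contains both D and ~D.
      branch 1.2 (add ((D | C) & (C -> ~D))):
        ((D | C) & (C -> ~D)): α-rule — add (D | C), (C -> ~D).
        (D | C): β-rule — branch into D  //  C.
          branch 1.2.1 (add D):
            (C -> ~D): β-rule — branch into ~C  //  ~D.
              branch 1.2.1.1 (add ~C):
                ○ open, literals {C=F, D=T}.
              branch 1.2.1.2 (add ~D):
                × closes — contains both D and ~D.
          branch 1.2.2 (add C):
            (C -> ~D): β-rule — branch into ~C  //  ~D.
              branch 1.2.2.1 (add ~C):
                × closes — contains both C and ~C.
              branch 1.2.2.2 (add ~D):
                × closes — contains both D and ~D.
  branch 2 (add (~C | B)):
    (~C | B): β-rule — branch into ~C  //  B.
      branch 2.1 (add ~C):
        ○ open, literals {C=F}.
      branch 2.2 (add B):
        ○ open, literals {B=T}.
4 branches closed, 3 open.
Each open branch fixes some atoms; the unmentioned ones are free. Counting distinct full assignments: branch {C=F, D=T} (B, A) contributes 4 new; branch {C=F} (B, D, A) contributes 4 new; branch {B=T} (C, D, A) contributes 4 new. Total: 12.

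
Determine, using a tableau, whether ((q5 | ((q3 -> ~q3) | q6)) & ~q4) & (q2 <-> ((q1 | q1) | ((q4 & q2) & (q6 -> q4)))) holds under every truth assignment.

Assume the negation and expand:
Initial set: {F (((q5 | ((q3 -> ~q3) | q6)) & ~q4) & (q2 <-> ((q1 | q1) | ((q4 & q2) & (q6 -> q4)))))}.
F (((q5 | ((q3 -> ~q3) | q6)) & ~q4) & (q2 <-> ((q1 | q1) | ((q4 & q2) & (q6 -> q4))))): β-rule — branch into F ((q5 | ((q3 -> ~q3) | q6)) & ~q4)  //  F (q2 <-> ((q1 | q1) | ((q4 & q2) & (q6 -> q4)))).
  branch 1 (add F ((q5 | ((q3 -> ~q3) | q6)) & ~q4)):
    F ((q5 | ((q3 -> ~q3) | q6)) & ~q4): β-rule — branch into F (q5 | ((q3 -> ~q3) | q6))  //  F ~q4.
      branch 1.1 (add F (q5 | ((q3 -> ~q3) | q6))):
        F (q5 | ((q3 -> ~q3) | q6)): α-rule — add F q5, F ((q3 -> ~q3) | q6).
        F ((q3 -> ~q3) | q6): α-rule — add F (q3 -> ~q3), F q6.
        F (q3 -> ~q3): α-rule — add T q3, F ~q3.
        ○ open, literals {q3=1, q5=0, q6=0}.
      branch 1.2 (add F ~q4):
        ○ open, literals {q4=1}.
  branch 2 (add F (q2 <-> ((q1 | q1) | ((q4 & q2) & (q6 -> q4))))):
    F (q2 <-> ((q1 | q1) | ((q4 & q2) & (q6 -> q4)))): β-rule — branch into T q2, F ((q1 | q1) | ((q4 & q2) & (q6 -> q4)))  //  F q2, T ((q1 | q1) | ((q4 & q2) & (q6 -> q4))).
      branch 2.1 (add T q2, F ((q1 | q1) | ((q4 & q2) & (q6 -> q4)))):
        F ((q1 | q1) | ((q4 & q2) & (q6 -> q4))): α-rule — add F (q1 | q1), F ((q4 & q2) & (q6 -> q4)).
        F (q1 | q1): α-rule — add F q1, F q1.
        F ((q4 & q2) & (q6 -> q4)): β-rule — branch into F (q4 & q2)  //  F (q6 -> q4).
          branch 2.1.1 (add F (q4 & q2)):
            F (q4 & q2): β-rule — branch into F q4  //  F q2.
              branch 2.1.1.1 (add F q4):
                ○ open, literals {q1=0, q2=1, q4=0}.
              branch 2.1.1.2 (add F q2):
                × closes — contains both q2 and ~q2.
          branch 2.1.2 (add F (q6 -> q4)):
            F (q6 -> q4): α-rule — add T q6, F q4.
            ○ open, literals {q1=0, q2=1, q4=0, q6=1}.
      branch 2.2 (add F q2, T ((q1 | q1) | ((q4 & q2) & (q6 -> q4)))):
        T ((q1 | q1) | ((q4 & q2) & (q6 -> q4))): β-rule — branch into T (q1 | q1)  //  T ((q4 & q2) & (q6 -> q4)).
          branch 2.2.1 (add T (q1 | q1)):
            T (q1 | q1): β-rule — branch into T q1  //  T q1.
              branch 2.2.1.1 (add T q1):
                ○ open, literals {q1=1, q2=0}.
              branch 2.2.1.2 (add T q1):
                ○ open, literals {q1=1, q2=0}.
          branch 2.2.2 (add T ((q4 & q2) & (q6 -> q4))):
            T ((q4 & q2) & (q6 -> q4)): α-rule — add T (q4 & q2), T (q6 -> q4).
            T (q4 & q2): α-rule — add T q4, T q2.
            × closes — contains both q2 and ~q2.
2 branches closed, 6 open.
An open branch gives a countermodel: q3=1, q5=0, q6=0 (unmentioned atoms arbitrary); under it the original formula is false.

Not valid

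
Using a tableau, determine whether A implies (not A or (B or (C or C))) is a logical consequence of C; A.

Initial set: {C; A; not (A implies (not A or (B or (C or C))))}.
not (A implies (not A or (B or (C or C)))): α-rule — add A, not (not A or (B or (C or C))).
not (not A or (B or (C or C))): α-rule — add not not A, not (B or (C or C)).
not (B or (C or C)): α-rule — add not B, not (C or C).
not (C or C): α-rule — add not C, not C.
× closes — contains both C and not C.
All 1 branch closes.
Every branch closed, so the premises entail the conclusion.

Yes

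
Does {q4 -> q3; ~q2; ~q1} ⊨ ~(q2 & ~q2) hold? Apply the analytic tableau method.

Initial set: {T (q4 -> q3); T ~q2; T ~q1; F ~(q2 & ~q2)}.
F ~(q2 & ~q2): α-rule — add T q2, T ~q2.
× closes — contains both q2 and ~q2.
All 1 branch closes.
Every branch closed, so the premises entail the conclusion.

Yes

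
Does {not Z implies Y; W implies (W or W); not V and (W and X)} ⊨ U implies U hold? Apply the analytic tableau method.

Initial set: {(not Z implies Y); (W implies (W or W)); (not V and (W and X)); not (U implies U)}.
(not V and (W and X)): α-rule — add not V, (W and X).
not (U implies U): α-rule — add U, not U.
× closes — contains both U and not U.
All 1 branch closes.
Every branch closed, so the premises entail the conclusion.

Yes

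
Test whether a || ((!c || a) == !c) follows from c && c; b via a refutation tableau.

Yes

Initial set: {(c && c); b; !(a || ((!c || a) == !c))}.
(c && c): α-rule — add c, c.
!(a || ((!c || a) == !c)): α-rule — add !a, !((!c || a) == !c).
!((!c || a) == !c): β-rule — branch into (!c || a), !!c  //  !(!c || a), !c.
  branch 1 (add (!c || a), !!c):
    (!c || a): β-rule — branch into !c  //  a.
      branch 1.1 (add !c):
        × closes — contains both c and !c.
      branch 1.2 (add a):
        × closes — contains both a and !a.
  branch 2 (add !(!c || a), !c):
    × closes — contains both c and !c.
All 3 branches close.
Every branch closed, so the premises entail the conclusion.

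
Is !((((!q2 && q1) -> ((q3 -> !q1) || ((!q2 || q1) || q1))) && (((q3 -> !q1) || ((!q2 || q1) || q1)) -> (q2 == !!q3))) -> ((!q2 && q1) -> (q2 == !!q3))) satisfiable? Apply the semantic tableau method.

Unsatisfiable

Initial set: {!((((!q2 && q1) -> ((q3 -> !q1) || ((!q2 || q1) || q1))) && (((q3 -> !q1) || ((!q2 || q1) || q1)) -> (q2 == !!q3))) -> ((!q2 && q1) -> (q2 == !!q3)))}.
!((((!q2 && q1) -> ((q3 -> !q1) || ((!q2 || q1) || q1))) && (((q3 -> !q1) || ((!q2 || q1) || q1)) -> (q2 == !!q3))) -> ((!q2 && q1) -> (q2 == !!q3))): α-rule — add (((!q2 && q1) -> ((q3 -> !q1) || ((!q2 || q1) || q1))) && (((q3 -> !q1) || ((!q2 || q1) || q1)) -> (q2 == !!q3))), !((!q2 && q1) -> (q2 == !!q3)).
(((!q2 && q1) -> ((q3 -> !q1) || ((!q2 || q1) || q1))) && (((q3 -> !q1) || ((!q2 || q1) || q1)) -> (q2 == !!q3))): α-rule — add ((!q2 && q1) -> ((q3 -> !q1) || ((!q2 || q1) || q1))), (((q3 -> !q1) || ((!q2 || q1) || q1)) -> (q2 == !!q3)).
!((!q2 && q1) -> (q2 == !!q3)): α-rule — add (!q2 && q1), !(q2 == !!q3).
(!q2 && q1): α-rule — add !q2, q1.
((!q2 && q1) -> ((q3 -> !q1) || ((!q2 || q1) || q1))): β-rule — branch into !(!q2 && q1)  //  ((q3 -> !q1) || ((!q2 || q1) || q1)).
  branch 1 (add !(!q2 && q1)):
    (((q3 -> !q1) || ((!q2 || q1) || q1)) -> (q2 == !!q3)): β-rule — branch into !((q3 -> !q1) || ((!q2 || q1) || q1))  //  (q2 == !!q3).
      branch 1.1 (add !((q3 -> !q1) || ((!q2 || q1) || q1))):
        !((q3 -> !q1) || ((!q2 || q1) || q1)): α-rule — add !(q3 -> !q1), !((!q2 || q1) || q1).
        !(q3 -> !q1): α-rule — add q3, !!q1.
        !((!q2 || q1) || q1): α-rule — add !(!q2 || q1), !q1.
        × closes — contains both q1 and !q1.
      branch 1.2 (add (q2 == !!q3)):
        !(q2 == !!q3): β-rule — branch into q2, !!!q3  //  !q2, !!q3.
          branch 1.2.1 (add q2, !!!q3):
            × closes — contains both q2 and !q2.
          branch 1.2.2 (add !q2, !!q3):
            !!q3: drop double negation, giving q3.
            !(!q2 && q1): β-rule — branch into !!q2  //  !q1.
              branch 1.2.2.1 (add !!q2):
                × closes — contains both q2 and !q2.
              branch 1.2.2.2 (add !q1):
                × closes — contains both q1 and !q1.
  branch 2 (add ((q3 -> !q1) || ((!q2 || q1) || q1))):
    (((q3 -> !q1) || ((!q2 || q1) || q1)) -> (q2 == !!q3)): β-rule — branch into !((q3 -> !q1) || ((!q2 || q1) || q1))  //  (q2 == !!q3).
      branch 2.1 (add !((q3 -> !q1) || ((!q2 || q1) || q1))):
        !((q3 -> !q1) || ((!q2 || q1) || q1)): α-rule — add !(q3 -> !q1), !((!q2 || q1) || q1).
        !(q3 -> !q1): α-rule — add q3, !!q1.
        !((!q2 || q1) || q1): α-rule — add !(!q2 || q1), !q1.
        × closes — contains both q1 and !q1.
      branch 2.2 (add (q2 == !!q3)):
        !(q2 == !!q3): β-rule — branch into q2, !!!q3  //  !q2, !!q3.
          branch 2.2.1 (add q2, !!!q3):
            × closes — contains both q2 and !q2.
          branch 2.2.2 (add !q2, !!q3):
            !!q3: drop double negation, giving q3.
            ((q3 -> !q1) || ((!q2 || q1) || q1)): β-rule — branch into (q3 -> !q1)  //  ((!q2 || q1) || q1).
              branch 2.2.2.1 (add (q3 -> !q1)):
                (q2 == !!q3): β-rule — branch into q2, !!q3  //  !q2, !!!q3.
                  branch 2.2.2.1.1 (add q2, !!q3):
                    × closes — contains both q2 and !q2.
                  branch 2.2.2.1.2 (add !q2, !!!q3):
                    !!!q3: drop double negation, giving !q3.
                    × closes — contains both q3 and !q3.
              branch 2.2.2.2 (add ((!q2 || q1) || q1)):
                (q2 == !!q3): β-rule — branch into q2, !!q3  //  !q2, !!!q3.
                  branch 2.2.2.2.1 (add q2, !!q3):
                    × closes — contains both q2 and !q2.
                  branch 2.2.2.2.2 (add !q2, !!!q3):
                    !!!q3: drop double negation, giving !q3.
                    × closes — contains both q3 and !q3.
All 10 branches close.
Every branch closed; the formula is unsatisfiable.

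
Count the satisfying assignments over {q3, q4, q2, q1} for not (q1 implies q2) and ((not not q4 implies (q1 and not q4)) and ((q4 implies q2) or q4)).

Initial set: {(not (q1 implies q2) and ((not not q4 implies (q1 and not q4)) and ((q4 implies q2) or q4)))}.
(not (q1 implies q2) and ((not not q4 implies (q1 and not q4)) and ((q4 implies q2) or q4))): α-rule — add not (q1 implies q2), ((not not q4 implies (q1 and not q4)) and ((q4 implies q2) or q4)).
not (q1 implies q2): α-rule — add q1, not q2.
((not not q4 implies (q1 and not q4)) and ((q4 implies q2) or q4)): α-rule — add (not not q4 implies (q1 and not q4)), ((q4 implies q2) or q4).
(not not q4 implies (q1 and not q4)): β-rule — branch into not not not q4  //  (q1 and not q4).
  branch 1 (add not not not q4):
    not not not q4: drop double negation, giving not q4.
    ((q4 implies q2) or q4): β-rule — branch into (q4 implies q2)  //  q4.
      branch 1.1 (add (q4 implies q2)):
        (q4 implies q2): β-rule — branch into not q4  //  q2.
          branch 1.1.1 (add not q4):
            ○ open, literals {q1=T, q2=F, q4=F}.
          branch 1.1.2 (add q2):
            × closes — contains both q2 and not q2.
      branch 1.2 (add q4):
        × closes — contains both q4 and not q4.
  branch 2 (add (q1 and not q4)):
    (q1 and not q4): α-rule — add q1, not q4.
    ((q4 implies q2) or q4): β-rule — branch into (q4 implies q2)  //  q4.
      branch 2.1 (add (q4 implies q2)):
        (q4 implies q2): β-rule — branch into not q4  //  q2.
          branch 2.1.1 (add not q4):
            ○ open, literals {q1=T, q2=F, q4=F}.
          branch 2.1.2 (add q2):
            × closes — contains both q2 and not q2.
      branch 2.2 (add q4):
        × closes — contains both q4 and not q4.
4 branches closed, 2 open.
Each open branch fixes some atoms; the unmentioned ones are free. Counting distinct full assignments: branch {q1=T, q2=F, q4=F} (q3) contributes 2 new; branch {q1=T, q2=F, q4=F} (q3) contributes 0 new. Total: 2.

2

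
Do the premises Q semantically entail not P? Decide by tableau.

No

Initial set: {Q; not not P}.
○ open, literals {P=T, Q=T}.
0 branches closed, 1 open.
An open branch gives a countermodel: P=T, Q=T (unmentioned atoms arbitrary); the premises hold there but the conclusion fails.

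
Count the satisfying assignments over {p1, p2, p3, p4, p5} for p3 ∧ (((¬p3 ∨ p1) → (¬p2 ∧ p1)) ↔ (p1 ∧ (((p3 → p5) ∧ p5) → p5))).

Initial set: {(p3 ∧ (((¬p3 ∨ p1) → (¬p2 ∧ p1)) ↔ (p1 ∧ (((p3 → p5) ∧ p5) → p5))))}.
(p3 ∧ (((¬p3 ∨ p1) → (¬p2 ∧ p1)) ↔ (p1 ∧ (((p3 → p5) ∧ p5) → p5)))): α-rule — add p3, (((¬p3 ∨ p1) → (¬p2 ∧ p1)) ↔ (p1 ∧ (((p3 → p5) ∧ p5) → p5))).
(((¬p3 ∨ p1) → (¬p2 ∧ p1)) ↔ (p1 ∧ (((p3 → p5) ∧ p5) → p5))): β-rule — branch into ((¬p3 ∨ p1) → (¬p2 ∧ p1)), (p1 ∧ (((p3 → p5) ∧ p5) → p5))  //  ¬((¬p3 ∨ p1) → (¬p2 ∧ p1)), ¬(p1 ∧ (((p3 → p5) ∧ p5) → p5)).
  branch 1 (add ((¬p3 ∨ p1) → (¬p2 ∧ p1)), (p1 ∧ (((p3 → p5) ∧ p5) → p5))):
    (p1 ∧ (((p3 → p5) ∧ p5) → p5)): α-rule — add p1, (((p3 → p5) ∧ p5) → p5).
    ((¬p3 ∨ p1) → (¬p2 ∧ p1)): β-rule — branch into ¬(¬p3 ∨ p1)  //  (¬p2 ∧ p1).
      branch 1.1 (add ¬(¬p3 ∨ p1)):
        ¬(¬p3 ∨ p1): α-rule — add ¬¬p3, ¬p1.
        × closes — contains both p1 and ¬p1.
      branch 1.2 (add (¬p2 ∧ p1)):
        (¬p2 ∧ p1): α-rule — add ¬p2, p1.
        (((p3 → p5) ∧ p5) → p5): β-rule — branch into ¬((p3 → p5) ∧ p5)  //  p5.
          branch 1.2.1 (add ¬((p3 → p5) ∧ p5)):
            ¬((p3 → p5) ∧ p5): β-rule — branch into ¬(p3 → p5)  //  ¬p5.
              branch 1.2.1.1 (add ¬(p3 → p5)):
                ¬(p3 → p5): α-rule — add p3, ¬p5.
                ○ open, literals {p1=1, p2=0, p3=1, p5=0}.
              branch 1.2.1.2 (add ¬p5):
                ○ open, literals {p1=1, p2=0, p3=1, p5=0}.
          branch 1.2.2 (add p5):
            ○ open, literals {p1=1, p2=0, p3=1, p5=1}.
  branch 2 (add ¬((¬p3 ∨ p1) → (¬p2 ∧ p1)), ¬(p1 ∧ (((p3 → p5) ∧ p5) → p5))):
    ¬((¬p3 ∨ p1) → (¬p2 ∧ p1)): α-rule — add (¬p3 ∨ p1), ¬(¬p2 ∧ p1).
    ¬(p1 ∧ (((p3 → p5) ∧ p5) → p5)): β-rule — branch into ¬p1  //  ¬(((p3 → p5) ∧ p5) → p5).
      branch 2.1 (add ¬p1):
        (¬p3 ∨ p1): β-rule — branch into ¬p3  //  p1.
          branch 2.1.1 (add ¬p3):
            × closes — contains both p3 and ¬p3.
          branch 2.1.2 (add p1):
            × closes — contains both p1 and ¬p1.
      branch 2.2 (add ¬(((p3 → p5) ∧ p5) → p5)):
        ¬(((p3 → p5) ∧ p5) → p5): α-rule — add ((p3 → p5) ∧ p5), ¬p5.
        ((p3 → p5) ∧ p5): α-rule — add (p3 → p5), p5.
        × closes — contains both p5 and ¬p5.
4 branches closed, 3 open.
Each open branch fixes some atoms; the unmentioned ones are free. Counting distinct full assignments: branch {p1=1, p2=0, p3=1, p5=0} (p4) contributes 2 new; branch {p1=1, p2=0, p3=1, p5=0} (p4) contributes 0 new; branch {p1=1, p2=0, p3=1, p5=1} (p4) contributes 2 new. Total: 4.

4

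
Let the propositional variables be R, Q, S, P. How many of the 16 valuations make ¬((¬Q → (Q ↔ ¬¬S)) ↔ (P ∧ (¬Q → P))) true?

8

Initial set: {¬((¬Q → (Q ↔ ¬¬S)) ↔ (P ∧ (¬Q → P)))}.
¬((¬Q → (Q ↔ ¬¬S)) ↔ (P ∧ (¬Q → P))): β-rule — branch into (¬Q → (Q ↔ ¬¬S)), ¬(P ∧ (¬Q → P))  //  ¬(¬Q → (Q ↔ ¬¬S)), (P ∧ (¬Q → P)).
  branch 1 (add (¬Q → (Q ↔ ¬¬S)), ¬(P ∧ (¬Q → P))):
    (¬Q → (Q ↔ ¬¬S)): β-rule — branch into ¬¬Q  //  (Q ↔ ¬¬S).
      branch 1.1 (add ¬¬Q):
        ¬(P ∧ (¬Q → P)): β-rule — branch into ¬P  //  ¬(¬Q → P).
          branch 1.1.1 (add ¬P):
            ○ open, literals {P=0, Q=1}.
          branch 1.1.2 (add ¬(¬Q → P)):
            ¬(¬Q → P): α-rule — add ¬Q, ¬P.
            × closes — contains both Q and ¬Q.
      branch 1.2 (add (Q ↔ ¬¬S)):
        ¬(P ∧ (¬Q → P)): β-rule — branch into ¬P  //  ¬(¬Q → P).
          branch 1.2.1 (add ¬P):
            (Q ↔ ¬¬S): β-rule — branch into Q, ¬¬S  //  ¬Q, ¬¬¬S.
              branch 1.2.1.1 (add Q, ¬¬S):
                ¬¬S: drop double negation, giving S.
                ○ open, literals {P=0, Q=1, S=1}.
              branch 1.2.1.2 (add ¬Q, ¬¬¬S):
                ¬¬¬S: drop double negation, giving ¬S.
                ○ open, literals {P=0, Q=0, S=0}.
          branch 1.2.2 (add ¬(¬Q → P)):
            ¬(¬Q → P): α-rule — add ¬Q, ¬P.
            (Q ↔ ¬¬S): β-rule — branch into Q, ¬¬S  //  ¬Q, ¬¬¬S.
              branch 1.2.2.1 (add Q, ¬¬S):
                × closes — contains both Q and ¬Q.
              branch 1.2.2.2 (add ¬Q, ¬¬¬S):
                ¬¬¬S: drop double negation, giving ¬S.
                ○ open, literals {P=0, Q=0, S=0}.
  branch 2 (add ¬(¬Q → (Q ↔ ¬¬S)), (P ∧ (¬Q → P))):
    ¬(¬Q → (Q ↔ ¬¬S)): α-rule — add ¬Q, ¬(Q ↔ ¬¬S).
    (P ∧ (¬Q → P)): α-rule — add P, (¬Q → P).
    ¬(Q ↔ ¬¬S): β-rule — branch into Q, ¬¬¬S  //  ¬Q, ¬¬S.
      branch 2.1 (add Q, ¬¬¬S):
        × closes — contains both Q and ¬Q.
      branch 2.2 (add ¬Q, ¬¬S):
        ¬¬S: drop double negation, giving S.
        (¬Q → P): β-rule — branch into ¬¬Q  //  P.
          branch 2.2.1 (add ¬¬Q):
            × closes — contains both Q and ¬Q.
          branch 2.2.2 (add P):
            ○ open, literals {P=1, Q=0, S=1}.
4 branches closed, 5 open.
Each open branch fixes some atoms; the unmentioned ones are free. Counting distinct full assignments: branch {P=0, Q=1} (R, S) contributes 4 new; branch {P=0, Q=1, S=1} (R) contributes 0 new; branch {P=0, Q=0, S=0} (R) contributes 2 new; branch {P=0, Q=0, S=0} (R) contributes 0 new; branch {P=1, Q=0, S=1} (R) contributes 2 new. Total: 8.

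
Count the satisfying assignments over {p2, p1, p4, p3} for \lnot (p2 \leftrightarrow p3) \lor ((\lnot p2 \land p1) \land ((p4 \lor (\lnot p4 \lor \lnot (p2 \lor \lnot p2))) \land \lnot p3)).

10

Initial set: {T (\lnot (p2 \leftrightarrow p3) \lor ((\lnot p2 \land p1) \land ((p4 \lor (\lnot p4 \lor \lnot (p2 \lor \lnot p2))) \land \lnot p3)))}.
T (\lnot (p2 \leftrightarrow p3) \lor ((\lnot p2 \land p1) \land ((p4 \lor (\lnot p4 \lor \lnot (p2 \lor \lnot p2))) \land \lnot p3))): β-rule — branch into T \lnot (p2 \leftrightarrow p3)  //  T ((\lnot p2 \land p1) \land ((p4 \lor (\lnot p4 \lor \lnot (p2 \lor \lnot p2))) \land \lnot p3)).
  branch 1 (add T \lnot (p2 \leftrightarrow p3)):
    T \lnot (p2 \leftrightarrow p3): β-rule — branch into T p2, F p3  //  F p2, T p3.
      branch 1.1 (add T p2, F p3):
        ○ open, literals {p2=1, p3=0}.
      branch 1.2 (add F p2, T p3):
        ○ open, literals {p2=0, p3=1}.
  branch 2 (add T ((\lnot p2 \land p1) \land ((p4 \lor (\lnot p4 \lor \lnot (p2 \lor \lnot p2))) \land \lnot p3))):
    T ((\lnot p2 \land p1) \land ((p4 \lor (\lnot p4 \lor \lnot (p2 \lor \lnot p2))) \land \lnot p3)): α-rule — add T (\lnot p2 \land p1), T ((p4 \lor (\lnot p4 \lor \lnot (p2 \lor \lnot p2))) \land \lnot p3).
    T (\lnot p2 \land p1): α-rule — add T \lnot p2, T p1.
    T ((p4 \lor (\lnot p4 \lor \lnot (p2 \lor \lnot p2))) \land \lnot p3): α-rule — add T (p4 \lor (\lnot p4 \lor \lnot (p2 \lor \lnot p2))), T \lnot p3.
    T (p4 \lor (\lnot p4 \lor \lnot (p2 \lor \lnot p2))): β-rule — branch into T p4  //  T (\lnot p4 \lor \lnot (p2 \lor \lnot p2)).
      branch 2.1 (add T p4):
        ○ open, literals {p1=1, p2=0, p3=0, p4=1}.
      branch 2.2 (add T (\lnot p4 \lor \lnot (p2 \lor \lnot p2))):
        T (\lnot p4 \lor \lnot (p2 \lor \lnot p2)): β-rule — branch into T \lnot p4  //  T \lnot (p2 \lor \lnot p2).
          branch 2.2.1 (add T \lnot p4):
            ○ open, literals {p1=1, p2=0, p3=0, p4=0}.
          branch 2.2.2 (add T \lnot (p2 \lor \lnot p2)):
            T \lnot (p2 \lor \lnot p2): α-rule — add F p2, F \lnot p2.
            × closes — contains both p2 and \lnot p2.
1 branch closed, 4 open.
Each open branch fixes some atoms; the unmentioned ones are free. Counting distinct full assignments: branch {p2=1, p3=0} (p1, p4) contributes 4 new; branch {p2=0, p3=1} (p1, p4) contributes 4 new; branch {p1=1, p2=0, p3=0, p4=1} (none free) contributes 1 new; branch {p1=1, p2=0, p3=0, p4=0} (none free) contributes 1 new. Total: 10.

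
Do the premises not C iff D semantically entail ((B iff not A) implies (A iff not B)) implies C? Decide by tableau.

Initial set: {(not C iff D); not (((B iff not A) implies (A iff not B)) implies C)}.
not (((B iff not A) implies (A iff not B)) implies C): α-rule — add ((B iff not A) implies (A iff not B)), not C.
(not C iff D): β-rule — branch into not C, D  //  not not C, not D.
  branch 1 (add not C, D):
    ((B iff not A) implies (A iff not B)): β-rule — branch into not (B iff not A)  //  (A iff not B).
      branch 1.1 (add not (B iff not A)):
        not (B iff not A): β-rule — branch into B, not not A  //  not B, not A.
          branch 1.1.1 (add B, not not A):
            ○ open, literals {A=T, B=T, C=F, D=T}.
          branch 1.1.2 (add not B, not A):
            ○ open, literals {A=F, B=F, C=F, D=T}.
      branch 1.2 (add (A iff not B)):
        (A iff not B): β-rule — branch into A, not B  //  not A, not not B.
          branch 1.2.1 (add A, not B):
            ○ open, literals {A=T, B=F, C=F, D=T}.
          branch 1.2.2 (add not A, not not B):
            ○ open, literals {A=F, B=T, C=F, D=T}.
  branch 2 (add not not C, not D):
    × closes — contains both C and not C.
1 branch closed, 4 open.
An open branch gives a countermodel: A=T, B=T, C=F, D=T (unmentioned atoms arbitrary); the premises hold there but the conclusion fails.

No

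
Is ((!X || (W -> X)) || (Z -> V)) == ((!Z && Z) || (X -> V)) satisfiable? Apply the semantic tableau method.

Satisfiable

Initial set: {(((!X || (W -> X)) || (Z -> V)) == ((!Z && Z) || (X -> V)))}.
(((!X || (W -> X)) || (Z -> V)) == ((!Z && Z) || (X -> V))): β-rule — branch into ((!X || (W -> X)) || (Z -> V)), ((!Z && Z) || (X -> V))  //  !((!X || (W -> X)) || (Z -> V)), !((!Z && Z) || (X -> V)).
  branch 1 (add ((!X || (W -> X)) || (Z -> V)), ((!Z && Z) || (X -> V))):
    ((!X || (W -> X)) || (Z -> V)): β-rule — branch into (!X || (W -> X))  //  (Z -> V).
      branch 1.1 (add (!X || (W -> X))):
        ((!Z && Z) || (X -> V)): β-rule — branch into (!Z && Z)  //  (X -> V).
          branch 1.1.1 (add (!Z && Z)):
            (!Z && Z): α-rule — add !Z, Z.
            × closes — contains both Z and !Z.
          branch 1.1.2 (add (X -> V)):
            (!X || (W -> X)): β-rule — branch into !X  //  (W -> X).
              branch 1.1.2.1 (add !X):
                (X -> V): β-rule — branch into !X  //  V.
                  branch 1.1.2.1.1 (add !X):
                    ○ open, literals {X=false}.
                  branch 1.1.2.1.2 (add V):
                    ○ open, literals {V=true, X=false}.
              branch 1.1.2.2 (add (W -> X)):
                (X -> V): β-rule — branch into !X  //  V.
                  branch 1.1.2.2.1 (add !X):
                    (W -> X): β-rule — branch into !W  //  X.
                      branch 1.1.2.2.1.1 (add !W):
                        ○ open, literals {W=false, X=false}.
                      branch 1.1.2.2.1.2 (add X):
                        × closes — contains both X and !X.
                  branch 1.1.2.2.2 (add V):
                    (W -> X): β-rule — branch into !W  //  X.
                      branch 1.1.2.2.2.1 (add !W):
                        ○ open, literals {V=true, W=false}.
                      branch 1.1.2.2.2.2 (add X):
                        ○ open, literals {V=true, X=true}.
      branch 1.2 (add (Z -> V)):
        ((!Z && Z) || (X -> V)): β-rule — branch into (!Z && Z)  //  (X -> V).
          branch 1.2.1 (add (!Z && Z)):
            (!Z && Z): α-rule — add !Z, Z.
            × closes — contains both Z and !Z.
          branch 1.2.2 (add (X -> V)):
            (Z -> V): β-rule — branch into !Z  //  V.
              branch 1.2.2.1 (add !Z):
                (X -> V): β-rule — branch into !X  //  V.
                  branch 1.2.2.1.1 (add !X):
                    ○ open, literals {X=false, Z=false}.
                  branch 1.2.2.1.2 (add V):
                    ○ open, literals {V=true, Z=false}.
              branch 1.2.2.2 (add V):
                (X -> V): β-rule — branch into !X  //  V.
                  branch 1.2.2.2.1 (add !X):
                    ○ open, literals {V=true, X=false}.
                  branch 1.2.2.2.2 (add V):
                    ○ open, literals {V=true}.
  branch 2 (add !((!X || (W -> X)) || (Z -> V)), !((!Z && Z) || (X -> V))):
    !((!X || (W -> X)) || (Z -> V)): α-rule — add !(!X || (W -> X)), !(Z -> V).
    !((!Z && Z) || (X -> V)): α-rule — add !(!Z && Z), !(X -> V).
    !(!X || (W -> X)): α-rule — add !!X, !(W -> X).
    !(Z -> V): α-rule — add Z, !V.
    !(X -> V): α-rule — add X, !V.
    !(W -> X): α-rule — add W, !X.
    × closes — contains both X and !X.
4 branches closed, 9 open.
An open branch gives a satisfying assignment: X=false.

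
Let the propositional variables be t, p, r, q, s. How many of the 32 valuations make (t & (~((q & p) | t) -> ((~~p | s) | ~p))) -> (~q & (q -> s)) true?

24

Initial set: {((t & (~((q & p) | t) -> ((~~p | s) | ~p))) -> (~q & (q -> s)))}.
((t & (~((q & p) | t) -> ((~~p | s) | ~p))) -> (~q & (q -> s))): β-rule — branch into ~(t & (~((q & p) | t) -> ((~~p | s) | ~p)))  //  (~q & (q -> s)).
  branch 1 (add ~(t & (~((q & p) | t) -> ((~~p | s) | ~p)))):
    ~(t & (~((q & p) | t) -> ((~~p | s) | ~p))): β-rule — branch into ~t  //  ~(~((q & p) | t) -> ((~~p | s) | ~p)).
      branch 1.1 (add ~t):
        ○ open, literals {t=0}.
      branch 1.2 (add ~(~((q & p) | t) -> ((~~p | s) | ~p))):
        ~(~((q & p) | t) -> ((~~p | s) | ~p)): α-rule — add ~((q & p) | t), ~((~~p | s) | ~p).
        ~((q & p) | t): α-rule — add ~(q & p), ~t.
        ~((~~p | s) | ~p): α-rule — add ~(~~p | s), ~~p.
        ~(~~p | s): α-rule — add ~~~p, ~s.
        ~~~p: drop double negation, giving ~p.
        × closes — contains both p and ~p.
  branch 2 (add (~q & (q -> s))):
    (~q & (q -> s)): α-rule — add ~q, (q -> s).
    (q -> s): β-rule — branch into ~q  //  s.
      branch 2.1 (add ~q):
        ○ open, literals {q=0}.
      branch 2.2 (add s):
        ○ open, literals {q=0, s=1}.
1 branch closed, 3 open.
Each open branch fixes some atoms; the unmentioned ones are free. Counting distinct full assignments: branch {t=0} (p, r, q, s) contributes 16 new; branch {q=0} (t, p, r, s) contributes 8 new; branch {q=0, s=1} (t, p, r) contributes 0 new. Total: 24.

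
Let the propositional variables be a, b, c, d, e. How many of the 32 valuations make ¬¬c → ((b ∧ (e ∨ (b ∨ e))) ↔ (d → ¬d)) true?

24

Initial set: {(¬¬c → ((b ∧ (e ∨ (b ∨ e))) ↔ (d → ¬d)))}.
(¬¬c → ((b ∧ (e ∨ (b ∨ e))) ↔ (d → ¬d))): β-rule — branch into ¬¬¬c  //  ((b ∧ (e ∨ (b ∨ e))) ↔ (d → ¬d)).
  branch 1 (add ¬¬¬c):
    ¬¬¬c: drop double negation, giving ¬c.
    ○ open, literals {c=false}.
  branch 2 (add ((b ∧ (e ∨ (b ∨ e))) ↔ (d → ¬d))):
    ((b ∧ (e ∨ (b ∨ e))) ↔ (d → ¬d)): β-rule — branch into (b ∧ (e ∨ (b ∨ e))), (d → ¬d)  //  ¬(b ∧ (e ∨ (b ∨ e))), ¬(d → ¬d).
      branch 2.1 (add (b ∧ (e ∨ (b ∨ e))), (d → ¬d)):
        (b ∧ (e ∨ (b ∨ e))): α-rule — add b, (e ∨ (b ∨ e)).
        (d → ¬d): β-rule — branch into ¬d  //  ¬d.
          branch 2.1.1 (add ¬d):
            (e ∨ (b ∨ e)): β-rule — branch into e  //  (b ∨ e).
              branch 2.1.1.1 (add e):
                ○ open, literals {b=true, d=false, e=true}.
              branch 2.1.1.2 (add (b ∨ e)):
                (b ∨ e): β-rule — branch into b  //  e.
                  branch 2.1.1.2.1 (add b):
                    ○ open, literals {b=true, d=false}.
                  branch 2.1.1.2.2 (add e):
                    ○ open, literals {b=true, d=false, e=true}.
          branch 2.1.2 (add ¬d):
            (e ∨ (b ∨ e)): β-rule — branch into e  //  (b ∨ e).
              branch 2.1.2.1 (add e):
                ○ open, literals {b=true, d=false, e=true}.
              branch 2.1.2.2 (add (b ∨ e)):
                (b ∨ e): β-rule — branch into b  //  e.
                  branch 2.1.2.2.1 (add b):
                    ○ open, literals {b=true, d=false}.
                  branch 2.1.2.2.2 (add e):
                    ○ open, literals {b=true, d=false, e=true}.
      branch 2.2 (add ¬(b ∧ (e ∨ (b ∨ e))), ¬(d → ¬d)):
        ¬(d → ¬d): α-rule — add d, ¬¬d.
        ¬(b ∧ (e ∨ (b ∨ e))): β-rule — branch into ¬b  //  ¬(e ∨ (b ∨ e)).
          branch 2.2.1 (add ¬b):
            ○ open, literals {b=false, d=true}.
          branch 2.2.2 (add ¬(e ∨ (b ∨ e))):
            ¬(e ∨ (b ∨ e)): α-rule — add ¬e, ¬(b ∨ e).
            ¬(b ∨ e): α-rule — add ¬b, ¬e.
            ○ open, literals {b=false, d=true, e=false}.
0 branches closed, 9 open.
Each open branch fixes some atoms; the unmentioned ones are free. Counting distinct full assignments: branch {c=false} (a, b, d, e) contributes 16 new; branch {b=true, d=false, e=true} (a, c) contributes 2 new; branch {b=true, d=false} (a, c, e) contributes 2 new; branch {b=true, d=false, e=true} (a, c) contributes 0 new; branch {b=true, d=false, e=true} (a, c) contributes 0 new; branch {b=true, d=false} (a, c, e) contributes 0 new; branch {b=true, d=false, e=true} (a, c) contributes 0 new; branch {b=false, d=true} (a, c, e) contributes 4 new; branch {b=false, d=true, e=false} (a, c) contributes 0 new. Total: 24.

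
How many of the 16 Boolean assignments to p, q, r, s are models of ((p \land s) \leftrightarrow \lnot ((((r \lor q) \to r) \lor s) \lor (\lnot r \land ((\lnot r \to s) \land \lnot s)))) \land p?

Initial set: {(((p \land s) \leftrightarrow \lnot ((((r \lor q) \to r) \lor s) \lor (\lnot r \land ((\lnot r \to s) \land \lnot s)))) \land p)}.
(((p \land s) \leftrightarrow \lnot ((((r \lor q) \to r) \lor s) \lor (\lnot r \land ((\lnot r \to s) \land \lnot s)))) \land p): α-rule — add ((p \land s) \leftrightarrow \lnot ((((r \lor q) \to r) \lor s) \lor (\lnot r \land ((\lnot r \to s) \land \lnot s)))), p.
((p \land s) \leftrightarrow \lnot ((((r \lor q) \to r) \lor s) \lor (\lnot r \land ((\lnot r \to s) \land \lnot s)))): β-rule — branch into (p \land s), \lnot ((((r \lor q) \to r) \lor s) \lor (\lnot r \land ((\lnot r \to s) \land \lnot s)))  //  \lnot (p \land s), \lnot \lnot ((((r \lor q) \to r) \lor s) \lor (\lnot r \land ((\lnot r \to s) \land \lnot s))).
  branch 1 (add (p \land s), \lnot ((((r \lor q) \to r) \lor s) \lor (\lnot r \land ((\lnot r \to s) \land \lnot s)))):
    (p \land s): α-rule — add p, s.
    \lnot ((((r \lor q) \to r) \lor s) \lor (\lnot r \land ((\lnot r \to s) \land \lnot s))): α-rule — add \lnot (((r \lor q) \to r) \lor s), \lnot (\lnot r \land ((\lnot r \to s) \land \lnot s)).
    \lnot (((r \lor q) \to r) \lor s): α-rule — add \lnot ((r \lor q) \to r), \lnot s.
    × closes — contains both s and \lnot s.
  branch 2 (add \lnot (p \land s), \lnot \lnot ((((r \lor q) \to r) \lor s) \lor (\lnot r \land ((\lnot r \to s) \land \lnot s)))):
    \lnot (p \land s): β-rule — branch into \lnot p  //  \lnot s.
      branch 2.1 (add \lnot p):
        × closes — contains both p and \lnot p.
      branch 2.2 (add \lnot s):
        \lnot \lnot ((((r \lor q) \to r) \lor s) \lor (\lnot r \land ((\lnot r \to s) \land \lnot s))): β-rule — branch into (((r \lor q) \to r) \lor s)  //  (\lnot r \land ((\lnot r \to s) \land \lnot s)).
          branch 2.2.1 (add (((r \lor q) \to r) \lor s)):
            (((r \lor q) \to r) \lor s): β-rule — branch into ((r \lor q) \to r)  //  s.
              branch 2.2.1.1 (add ((r \lor q) \to r)):
                ((r \lor q) \to r): β-rule — branch into \lnot (r \lor q)  //  r.
                  branch 2.2.1.1.1 (add \lnot (r \lor q)):
                    \lnot (r \lor q): α-rule — add \lnot r, \lnot q.
                    ○ open, literals {p=1, q=0, r=0, s=0}.
                  branch 2.2.1.1.2 (add r):
                    ○ open, literals {p=1, r=1, s=0}.
              branch 2.2.1.2 (add s):
                × closes — contains both s and \lnot s.
          branch 2.2.2 (add (\lnot r \land ((\lnot r \to s) \land \lnot s))):
            (\lnot r \land ((\lnot r \to s) \land \lnot s)): α-rule — add \lnot r, ((\lnot r \to s) \land \lnot s).
            ((\lnot r \to s) \land \lnot s): α-rule — add (\lnot r \to s), \lnot s.
            (\lnot r \to s): β-rule — branch into \lnot \lnot r  //  s.
              branch 2.2.2.1 (add \lnot \lnot r):
                × closes — contains both r and \lnot r.
              branch 2.2.2.2 (add s):
                × closes — contains both s and \lnot s.
5 branches closed, 2 open.
Each open branch fixes some atoms; the unmentioned ones are free. Counting distinct full assignments: branch {p=1, q=0, r=0, s=0} (none free) contributes 1 new; branch {p=1, r=1, s=0} (q) contributes 2 new. Total: 3.

3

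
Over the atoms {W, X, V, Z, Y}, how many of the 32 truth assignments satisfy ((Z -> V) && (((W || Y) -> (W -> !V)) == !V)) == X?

16

Initial set: {(((Z -> V) && (((W || Y) -> (W -> !V)) == !V)) == X)}.
(((Z -> V) && (((W || Y) -> (W -> !V)) == !V)) == X): β-rule — branch into ((Z -> V) && (((W || Y) -> (W -> !V)) == !V)), X  //  !((Z -> V) && (((W || Y) -> (W -> !V)) == !V)), !X.
  branch 1 (add ((Z -> V) && (((W || Y) -> (W -> !V)) == !V)), X):
    ((Z -> V) && (((W || Y) -> (W -> !V)) == !V)): α-rule — add (Z -> V), (((W || Y) -> (W -> !V)) == !V).
    (Z -> V): β-rule — branch into !Z  //  V.
      branch 1.1 (add !Z):
        (((W || Y) -> (W -> !V)) == !V): β-rule — branch into ((W || Y) -> (W -> !V)), !V  //  !((W || Y) -> (W -> !V)), !!V.
          branch 1.1.1 (add ((W || Y) -> (W -> !V)), !V):
            ((W || Y) -> (W -> !V)): β-rule — branch into !(W || Y)  //  (W -> !V).
              branch 1.1.1.1 (add !(W || Y)):
                !(W || Y): α-rule — add !W, !Y.
                ○ open, literals {V=F, W=F, X=T, Y=F, Z=F}.
              branch 1.1.1.2 (add (W -> !V)):
                (W -> !V): β-rule — branch into !W  //  !V.
                  branch 1.1.1.2.1 (add !W):
                    ○ open, literals {V=F, W=F, X=T, Z=F}.
                  branch 1.1.1.2.2 (add !V):
                    ○ open, literals {V=F, X=T, Z=F}.
          branch 1.1.2 (add !((W || Y) -> (W -> !V)), !!V):
            !((W || Y) -> (W -> !V)): α-rule — add (W || Y), !(W -> !V).
            !(W -> !V): α-rule — add W, !!V.
            (W || Y): β-rule — branch into W  //  Y.
              branch 1.1.2.1 (add W):
                ○ open, literals {V=T, W=T, X=T, Z=F}.
              branch 1.1.2.2 (add Y):
                ○ open, literals {V=T, W=T, X=T, Y=T, Z=F}.
      branch 1.2 (add V):
        (((W || Y) -> (W -> !V)) == !V): β-rule — branch into ((W || Y) -> (W -> !V)), !V  //  !((W || Y) -> (W -> !V)), !!V.
          branch 1.2.1 (add ((W || Y) -> (W -> !V)), !V):
            × closes — contains both V and !V.
          branch 1.2.2 (add !((W || Y) -> (W -> !V)), !!V):
            !((W || Y) -> (W -> !V)): α-rule — add (W || Y), !(W -> !V).
            !(W -> !V): α-rule — add W, !!V.
            (W || Y): β-rule — branch into W  //  Y.
              branch 1.2.2.1 (add W):
                ○ open, literals {V=T, W=T, X=T}.
              branch 1.2.2.2 (add Y):
                ○ open, literals {V=T, W=T, X=T, Y=T}.
  branch 2 (add !((Z -> V) && (((W || Y) -> (W -> !V)) == !V)), !X):
    !((Z -> V) && (((W || Y) -> (W -> !V)) == !V)): β-rule — branch into !(Z -> V)  //  !(((W || Y) -> (W -> !V)) == !V).
      branch 2.1 (add !(Z -> V)):
        !(Z -> V): α-rule — add Z, !V.
        ○ open, literals {V=F, X=F, Z=T}.
      branch 2.2 (add !(((W || Y) -> (W -> !V)) == !V)):
        !(((W || Y) -> (W -> !V)) == !V): β-rule — branch into ((W || Y) -> (W -> !V)), !!V  //  !((W || Y) -> (W -> !V)), !V.
          branch 2.2.1 (add ((W || Y) -> (W -> !V)), !!V):
            ((W || Y) -> (W -> !V)): β-rule — branch into !(W || Y)  //  (W -> !V).
              branch 2.2.1.1 (add !(W || Y)):
                !(W || Y): α-rule — add !W, !Y.
                ○ open, literals {V=T, W=F, X=F, Y=F}.
              branch 2.2.1.2 (add (W -> !V)):
                (W -> !V): β-rule — branch into !W  //  !V.
                  branch 2.2.1.2.1 (add !W):
                    ○ open, literals {V=T, W=F, X=F}.
                  branch 2.2.1.2.2 (add !V):
                    × closes — contains both V and !V.
          branch 2.2.2 (add !((W || Y) -> (W -> !V)), !V):
            !((W || Y) -> (W -> !V)): α-rule — add (W || Y), !(W -> !V).
            !(W -> !V): α-rule — add W, !!V.
            × closes — contains both V and !V.
3 branches closed, 10 open.
Each open branch fixes some atoms; the unmentioned ones are free. Counting distinct full assignments: branch {V=F, W=F, X=T, Y=F, Z=F} (none free) contributes 1 new; branch {V=F, W=F, X=T, Z=F} (Y) contributes 1 new; branch {V=F, X=T, Z=F} (W, Y) contributes 2 new; branch {V=T, W=T, X=T, Z=F} (Y) contributes 2 new; branch {V=T, W=T, X=T, Y=T, Z=F} (none free) contributes 0 new; branch {V=T, W=T, X=T} (Z, Y) contributes 2 new; branch {V=T, W=T, X=T, Y=T} (Z) contributes 0 new; branch {V=F, X=F, Z=T} (W, Y) contributes 4 new; branch {V=T, W=F, X=F, Y=F} (Z) contributes 2 new; branch {V=T, W=F, X=F} (Z, Y) contributes 2 new. Total: 16.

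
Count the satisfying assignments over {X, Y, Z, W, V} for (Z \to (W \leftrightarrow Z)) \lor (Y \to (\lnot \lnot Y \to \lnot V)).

Initial set: {((Z \to (W \leftrightarrow Z)) \lor (Y \to (\lnot \lnot Y \to \lnot V)))}.
((Z \to (W \leftrightarrow Z)) \lor (Y \to (\lnot \lnot Y \to \lnot V))): β-rule — branch into (Z \to (W \leftrightarrow Z))  //  (Y \to (\lnot \lnot Y \to \lnot V)).
  branch 1 (add (Z \to (W \leftrightarrow Z))):
    (Z \to (W \leftrightarrow Z)): β-rule — branch into \lnot Z  //  (W \leftrightarrow Z).
      branch 1.1 (add \lnot Z):
        ○ open, literals {Z=false}.
      branch 1.2 (add (W \leftrightarrow Z)):
        (W \leftrightarrow Z): β-rule — branch into W, Z  //  \lnot W, \lnot Z.
          branch 1.2.1 (add W, Z):
            ○ open, literals {W=true, Z=true}.
          branch 1.2.2 (add \lnot W, \lnot Z):
            ○ open, literals {W=false, Z=false}.
  branch 2 (add (Y \to (\lnot \lnot Y \to \lnot V))):
    (Y \to (\lnot \lnot Y \to \lnot V)): β-rule — branch into \lnot Y  //  (\lnot \lnot Y \to \lnot V).
      branch 2.1 (add \lnot Y):
        ○ open, literals {Y=false}.
      branch 2.2 (add (\lnot \lnot Y \to \lnot V)):
        (\lnot \lnot Y \to \lnot V): β-rule — branch into \lnot \lnot \lnot Y  //  \lnot V.
          branch 2.2.1 (add \lnot \lnot \lnot Y):
            \lnot \lnot \lnot Y: drop double negation, giving \lnot Y.
            ○ open, literals {Y=false}.
          branch 2.2.2 (add \lnot V):
            ○ open, literals {V=false}.
0 branches closed, 6 open.
Each open branch fixes some atoms; the unmentioned ones are free. Counting distinct full assignments: branch {Z=false} (X, Y, W, V) contributes 16 new; branch {W=true, Z=true} (X, Y, V) contributes 8 new; branch {W=false, Z=false} (X, Y, V) contributes 0 new; branch {Y=false} (X, Z, W, V) contributes 4 new; branch {Y=false} (X, Z, W, V) contributes 0 new; branch {V=false} (X, Y, Z, W) contributes 2 new. Total: 30.

30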